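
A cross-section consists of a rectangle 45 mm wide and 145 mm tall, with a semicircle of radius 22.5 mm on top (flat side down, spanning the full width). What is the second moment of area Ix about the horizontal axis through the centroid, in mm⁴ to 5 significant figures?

Treat the section as a set of non-overlapping primitives; coordinates are from the bounding-box lower-left.
Rectangular body: 45 × 145, A = 6 525 mm², y = 72.5 mm, Ī = 11 432 344 mm⁴.
Semicircular cap: semicircle r = 22.5, A = 795.2156 mm², y = 154.5493 mm, Ī = 28129.51 mm⁴.
Centroid: ȳ = ΣA·y / ΣA = 81.41325 mm.
Transfer each piece to the horizontal axis through the centroid using Ī + A·d² with d = y − 81.41325:
  rectangular body: d = -8.913246 mm → contributes +11 950 729 mm⁴
  semicircular cap: d = 73.13605 mm → contributes +4 281 644 mm⁴
Total I = 16 232 373 mm⁴.

Ix ≈ 1.6232 × 10⁷ mm⁴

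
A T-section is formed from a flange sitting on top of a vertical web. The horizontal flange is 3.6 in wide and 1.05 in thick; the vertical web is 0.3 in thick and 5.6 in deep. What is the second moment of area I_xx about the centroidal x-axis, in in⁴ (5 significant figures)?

Split into non-overlapping primitives; take the origin at the lower-left of the bounding box.
Flange: 3.6 × 1.05, A = 3.78 in², y = 6.125 in, Ī = 0.3472875 in⁴.
Web: 0.3 × 5.6, A = 1.68 in², y = 2.8 in, Ī = 4.3904 in⁴.
Centroid: ȳ = ΣA·y / ΣA = 5.101923 in.
Transfer each piece to the centroidal x-axis using Ī + A·d² with d = y − 5.101923:
  flange: d = 1.023077 in → contributes +4.303762 in⁴
  web: d = -2.301923 in → contributes +13.29247 in⁴
Total I = 17.59623 in⁴.

I_xx ≈ 17.596 in⁴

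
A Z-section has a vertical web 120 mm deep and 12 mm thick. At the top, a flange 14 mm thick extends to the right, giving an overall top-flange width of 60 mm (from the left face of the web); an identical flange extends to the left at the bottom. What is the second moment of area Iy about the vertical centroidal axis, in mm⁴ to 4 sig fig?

Break the section into simple shapes (no overlaps), measuring from the bottom-left corner of the bounding box.
Web: 12 × 120, A = 1 440 mm², x = 54 mm, Ī = 17 280 mm⁴.
Top flange (beyond web): 48 × 14, A = 672 mm², x = 84 mm, Ī = 129 024 mm⁴.
Bottom flange (beyond web): 48 × 14, A = 672 mm², x = 24 mm, Ī = 129 024 mm⁴.
Centroid: x̄ = ΣA·x / ΣA = 54 mm.
Transfer each piece to the vertical centroidal axis using Ī + A·d² with d = x − 54:
  web: d = 0 mm → contributes +17 280 mm⁴
  top flange (beyond web): d = 30 mm → contributes +733 824 mm⁴
  bottom flange (beyond web): d = -30 mm → contributes +733 824 mm⁴
Total I = 1 484 928 mm⁴.

Iy ≈ 1.485 × 10⁶ mm⁴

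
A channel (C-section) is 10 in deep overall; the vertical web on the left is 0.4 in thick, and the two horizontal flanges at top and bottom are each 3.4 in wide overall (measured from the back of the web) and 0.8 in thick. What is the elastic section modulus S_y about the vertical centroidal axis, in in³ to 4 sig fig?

S_y ≈ 4.382 in³

Split into non-overlapping primitives; take the origin at the lower-left of the bounding box.
Web: 0.4 × 10, A = 4 in², x = 0.2 in, Ī = 0.0533333 in⁴.
Top flange (beyond web): 3 × 0.8, A = 2.4 in², x = 1.9 in, Ī = 1.8 in⁴.
Bottom flange (beyond web): 3 × 0.8, A = 2.4 in², x = 1.9 in, Ī = 1.8 in⁴.
Centroid: x̄ = ΣA·x / ΣA = 1.12727 in.
Transfer each piece to the vertical centroidal axis using Ī + A·d² with d = x − 1.12727:
  web: d = -0.927273 in → contributes +3.49267 in⁴
  top flange (beyond web): d = 0.772727 in → contributes +3.23306 in⁴
  bottom flange (beyond web): d = 0.772727 in → contributes +3.23306 in⁴
Total I = 9.95879 in⁴.
Extreme fibre distance c = 2.27273 in; S = I/c = 4.38187 in³.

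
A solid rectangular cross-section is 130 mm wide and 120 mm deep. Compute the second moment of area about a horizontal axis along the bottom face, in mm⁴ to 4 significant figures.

I_base ≈ 7.488 × 10⁷ mm⁴

The section: 130 × 120, A = 15 600 mm², y = 60 mm, Ī = 18 720 000 mm⁴.
Transfer it to the bottom edge using Ī + A·d² with d = y − 0:
  the section: d = 60 mm → contributes +74 880 000 mm⁴
Total I = 74 880 000 mm⁴.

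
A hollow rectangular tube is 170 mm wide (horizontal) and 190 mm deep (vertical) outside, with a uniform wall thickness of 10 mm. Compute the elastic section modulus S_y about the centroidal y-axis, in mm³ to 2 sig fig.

Break the section into simple shapes (no overlaps), measuring from the bottom-left corner of the bounding box.
Outer rectangle: 170 × 190, A = 32 300 mm², x = 85 mm, Ī = 77 789 167 mm⁴.
Inner void (subtracted): 150 × 170, A = 25 500 mm², x = 85 mm, Ī = 47 812 500 mm⁴.
By symmetry the centroid is at mid-width, x̄ = 85 mm.
All pieces are centred on the centroidal y-axis, so I = ΣĪ (holes subtracted) = 29 976 667 mm⁴.
Extreme fibre distance c = 85 mm; S = I/c = 352 667 mm³.

S_y ≈ 3.5 × 10⁵ mm³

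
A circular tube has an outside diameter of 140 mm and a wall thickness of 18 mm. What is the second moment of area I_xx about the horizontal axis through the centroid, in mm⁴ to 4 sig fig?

Split into non-overlapping primitives; take the origin at the lower-left of the bounding box.
Outer circle: ⌀140, A = 15393.8 mm², y = 70 mm, Ī = 18 857 410 mm⁴.
Bore (subtracted): ⌀104, A = 8494.87 mm², y = 70 mm, Ī = 5 742 530 mm⁴.
By symmetry the centroid is at mid-height, ȳ = 70 mm.
All pieces are centred on the horizontal axis through the centroid, so I = ΣĪ (holes subtracted) = 13 114 880 mm⁴.

I_xx ≈ 1.311 × 10⁷ mm⁴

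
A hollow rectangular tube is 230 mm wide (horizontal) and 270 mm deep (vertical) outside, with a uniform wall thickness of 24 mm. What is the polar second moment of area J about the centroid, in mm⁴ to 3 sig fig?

J ≈ 3.74 × 10⁸ mm⁴

Break the section into simple shapes (no overlaps), measuring from the bottom-left corner of the bounding box.
Outer rectangle: 230 × 270, A = 62 100 mm², y = 135 mm, Ī = 377 257 500 mm⁴.
Inner void (subtracted): 182 × 222, A = 40 404 mm², y = 135 mm, Ī = 165 939 228 mm⁴.
By symmetry the centroid is at mid-height, ȳ = 135 mm.
All pieces are centred on the centroidal x-axis, so I = ΣĪ (holes subtracted) = 211 318 272 mm⁴.
Repeating about the centroidal y-axis gives I_y = 162 228 992 mm⁴.
Polar second moment: J = I_x + I_y = 373 547 264 mm⁴.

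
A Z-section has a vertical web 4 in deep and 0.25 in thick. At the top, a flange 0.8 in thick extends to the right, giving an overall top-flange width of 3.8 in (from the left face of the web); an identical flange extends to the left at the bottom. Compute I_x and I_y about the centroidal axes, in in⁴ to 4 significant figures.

Treat the section as a set of non-overlapping primitives; coordinates are from the bounding-box lower-left.
Web: 0.25 × 4, A = 1 in², y = 2 in, Ī = 1.33333 in⁴.
Top flange (beyond web): 3.55 × 0.8, A = 2.84 in², y = 3.6 in, Ī = 0.151467 in⁴.
Bottom flange (beyond web): 3.55 × 0.8, A = 2.84 in², y = 0.4 in, Ī = 0.151467 in⁴.
Centroid: ȳ = ΣA·y / ΣA = 2 in.
Transfer each piece to the centroidal x-axis using Ī + A·d² with d = y − 2:
  web: d = 0 in → contributes +1.33333 in⁴
  top flange (beyond web): d = 1.6 in → contributes +7.42187 in⁴
  bottom flange (beyond web): d = -1.6 in → contributes +7.42187 in⁴
Total I = 16.1771 in⁴.
For the y-axis: x̄ = 3.675 in.
Repeating about the centroidal y-axis gives I_y = 26.4752 in⁴.

I_x ≈ 16.18 in⁴, I_y ≈ 26.48 in⁴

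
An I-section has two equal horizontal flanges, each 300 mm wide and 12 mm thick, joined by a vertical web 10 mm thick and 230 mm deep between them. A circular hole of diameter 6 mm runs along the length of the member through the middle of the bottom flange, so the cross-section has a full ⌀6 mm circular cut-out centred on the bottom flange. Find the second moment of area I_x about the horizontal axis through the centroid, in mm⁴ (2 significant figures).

Treat the section as a set of non-overlapping primitives; coordinates are from the bounding-box lower-left.
Bottom flange: 300 × 12, A = 3 600 mm², y = 6 mm, Ī = 43 200 mm⁴.
Web: 10 × 230, A = 2 300 mm², y = 127 mm, Ī = 10 139 167 mm⁴.
Top flange: 300 × 12, A = 3 600 mm², y = 248 mm, Ī = 43 200 mm⁴.
Hole (subtracted): ⌀6, A = 28.27 mm², y = 6 mm, Ī = 63.62 mm⁴.
Centroid: ȳ = ΣA·y / ΣA = 127.4 mm.
Transfer each piece to the horizontal axis through the centroid using Ī + A·d² with d = y − 127.4:
  bottom flange: d = -121.4 mm → contributes +53 065 948 mm⁴
  web: d = -0.3612 mm → contributes +10 139 467 mm⁴
  top flange: d = 120.6 mm → contributes +52 436 592 mm⁴
  hole: d = -121.4 mm → contributes −416 503 mm⁴
Total I = 115 225 503 mm⁴.

I_x ≈ 1.2 × 10⁸ mm⁴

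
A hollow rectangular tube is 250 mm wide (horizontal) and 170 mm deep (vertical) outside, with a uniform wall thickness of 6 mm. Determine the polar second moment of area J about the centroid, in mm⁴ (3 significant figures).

Break the section into simple shapes (no overlaps), measuring from the bottom-left corner of the bounding box.
Outer rectangle: 250 × 170, A = 42 500 mm², y = 85 mm, Ī = 102 354 167 mm⁴.
Inner void (subtracted): 238 × 158, A = 37 604 mm², y = 85 mm, Ī = 78 228 855 mm⁴.
By symmetry the centroid is at mid-height, ȳ = 85 mm.
All pieces are centred on the centroidal x-axis, so I = ΣĪ (holes subtracted) = 24 125 312 mm⁴.
Repeating about the centroidal y-axis gives I_y = 43 850 752 mm⁴.
Polar second moment: J = I_x + I_y = 67 976 064 mm⁴.

J ≈ 6.80 × 10⁷ mm⁴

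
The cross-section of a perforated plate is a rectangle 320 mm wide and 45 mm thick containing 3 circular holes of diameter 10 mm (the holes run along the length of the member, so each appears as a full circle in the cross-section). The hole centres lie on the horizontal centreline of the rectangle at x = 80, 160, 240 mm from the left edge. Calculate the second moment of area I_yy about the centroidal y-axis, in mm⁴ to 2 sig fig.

Treat the section as a set of non-overlapping primitives; coordinates are from the bounding-box lower-left.
Plate: 320 × 45, A = 14 400 mm², x = 160 mm, Ī = 122 880 000 mm⁴.
Hole 1 (subtracted): ⌀10, A = 78.54 mm², x = 80 mm, Ī = 490.9 mm⁴.
Hole 2 (subtracted): ⌀10, A = 78.54 mm², x = 160 mm, Ī = 490.9 mm⁴.
Hole 3 (subtracted): ⌀10, A = 78.54 mm², x = 240 mm, Ī = 490.9 mm⁴.
By symmetry the centroid is at mid-width, x̄ = 160 mm.
Transfer each piece to the centroidal y-axis using Ī + A·d² with d = x − 160:
  plate: d = 0 mm → contributes +122 880 000 mm⁴
  hole 1: d = -80 mm → contributes −503 146 mm⁴
  hole 2: d = 0 mm → contributes −490.9 mm⁴
  hole 3: d = 80 mm → contributes −503 146 mm⁴
Total I = 121 873 218 mm⁴.

I_yy ≈ 1.2 × 10⁸ mm⁴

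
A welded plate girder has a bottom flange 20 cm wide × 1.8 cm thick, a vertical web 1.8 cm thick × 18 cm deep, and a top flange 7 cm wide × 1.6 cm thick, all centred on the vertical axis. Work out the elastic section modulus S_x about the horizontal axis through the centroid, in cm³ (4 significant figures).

S_x ≈ 345.1 cm³

Decompose the section into non-overlapping parts with the origin at the bottom-left of its bounding rectangle.
Bottom plate: 20 × 1.8, A = 36 cm², y = 0.9 cm, Ī = 9.72 cm⁴.
Web plate: 1.8 × 18, A = 32.4 cm², y = 10.8 cm, Ī = 874.8 cm⁴.
Top plate: 7 × 1.6, A = 11.2 cm², y = 20.6 cm, Ī = 2.38933 cm⁴.
Centroid: ȳ = ΣA·y / ΣA = 7.70151 cm.
Transfer each piece to the horizontal axis through the centroid using Ī + A·d² with d = y − 7.70151:
  bottom plate: d = -6.80151 cm → contributes +1675.1 cm⁴
  web plate: d = 3.09849 cm → contributes +1185.86 cm⁴
  top plate: d = 12.8985 cm → contributes +1865.75 cm⁴
Total I = 4726.71 cm⁴.
Extreme fibre distance c = 13.6985 cm; S = I/c = 345.053 cm³.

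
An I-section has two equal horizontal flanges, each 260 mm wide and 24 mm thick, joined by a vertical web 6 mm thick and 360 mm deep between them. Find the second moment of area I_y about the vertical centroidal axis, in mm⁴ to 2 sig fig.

I_y ≈ 7.0 × 10⁷ mm⁴

Split into non-overlapping primitives; take the origin at the lower-left of the bounding box.
Bottom flange: 260 × 24, A = 6 240 mm², x = 130 mm, Ī = 35 152 000 mm⁴.
Web: 6 × 360, A = 2 160 mm², x = 130 mm, Ī = 6 480 mm⁴.
Top flange: 260 × 24, A = 6 240 mm², x = 130 mm, Ī = 35 152 000 mm⁴.
By symmetry the centroid is at mid-width, x̄ = 130 mm.
All pieces are centred on the vertical centroidal axis, so I = ΣĪ = 70 310 480 mm⁴.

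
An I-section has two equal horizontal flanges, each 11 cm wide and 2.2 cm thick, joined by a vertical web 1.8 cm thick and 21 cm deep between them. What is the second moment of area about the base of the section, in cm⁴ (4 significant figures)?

I_base ≈ 2.182 × 10⁴ cm⁴

Split into non-overlapping primitives; take the origin at the lower-left of the bounding box.
Bottom flange: 11 × 2.2, A = 24.2 cm², y = 1.1 cm, Ī = 9.76067 cm⁴.
Web: 1.8 × 21, A = 37.8 cm², y = 12.7 cm, Ī = 1389.15 cm⁴.
Top flange: 11 × 2.2, A = 24.2 cm², y = 24.3 cm, Ī = 9.76067 cm⁴.
Transfer each piece to a horizontal axis along the bottom face using Ī + A·d² with d = y − 0:
  bottom flange: d = 1.1 cm → contributes +39.0427 cm⁴
  web: d = 12.7 cm → contributes +7485.91 cm⁴
  top flange: d = 24.3 cm → contributes +14299.6 cm⁴
Total I = 21824.6 cm⁴.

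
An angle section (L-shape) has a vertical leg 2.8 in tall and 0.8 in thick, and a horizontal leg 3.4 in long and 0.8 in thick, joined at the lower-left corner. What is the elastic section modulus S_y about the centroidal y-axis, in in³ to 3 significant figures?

S_y ≈ 2.02 in³

Decompose the section into non-overlapping parts with the origin at the bottom-left of its bounding rectangle.
Vertical leg: 0.8 × 2.8, A = 2.24 in², x = 0.4 in, Ī = 0.11947 in⁴.
Horizontal leg (remainder): 2.6 × 0.8, A = 2.08 in², x = 2.1 in, Ī = 1.1717 in⁴.
Centroid: x̄ = ΣA·x / ΣA = 1.2185 in.
Transfer each piece to the centroidal y-axis using Ī + A·d² with d = x − 1.2185:
  vertical leg: d = -0.81852 in → contributes +1.6202 in⁴
  horizontal leg (remainder): d = 0.88148 in → contributes +2.7879 in⁴
Total I = 4.4081 in⁴.
Extreme fibre distance c = 2.1815 in; S = I/c = 2.0207 in³.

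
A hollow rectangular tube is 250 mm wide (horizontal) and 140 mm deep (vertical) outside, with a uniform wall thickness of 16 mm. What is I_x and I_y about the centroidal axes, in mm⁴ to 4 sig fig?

I_x ≈ 3.428 × 10⁷ mm⁴, I_y ≈ 8.905 × 10⁷ mm⁴

Split into non-overlapping primitives; take the origin at the lower-left of the bounding box.
Outer rectangle: 250 × 140, A = 35 000 mm², y = 70 mm, Ī = 57 166 667 mm⁴.
Inner void (subtracted): 218 × 108, A = 23 544 mm², y = 70 mm, Ī = 22 884 768 mm⁴.
By symmetry the centroid is at mid-height, ȳ = 70 mm.
All pieces are centred on the centroidal x-axis, so I = ΣĪ (holes subtracted) = 34 281 899 mm⁴.
Repeating about the centroidal y-axis gives I_y = 89 049 579 mm⁴.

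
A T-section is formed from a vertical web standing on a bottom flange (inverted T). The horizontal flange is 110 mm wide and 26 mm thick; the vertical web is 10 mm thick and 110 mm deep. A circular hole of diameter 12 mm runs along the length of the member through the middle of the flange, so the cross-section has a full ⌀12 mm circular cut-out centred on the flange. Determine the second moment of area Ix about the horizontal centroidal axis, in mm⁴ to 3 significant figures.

Split into non-overlapping primitives; take the origin at the lower-left of the bounding box.
Flange: 110 × 26, A = 2 860 mm², y = 13 mm, Ī = 161 113 mm⁴.
Web: 10 × 110, A = 1 100 mm², y = 81 mm, Ī = 1 109 167 mm⁴.
Hole (subtracted): ⌀12, A = 113.1 mm², y = 13 mm, Ī = 1017.9 mm⁴.
Centroid: ȳ = ΣA·y / ΣA = 32.444 mm.
Transfer each piece to the horizontal centroidal axis using Ī + A·d² with d = y − 32.444:
  flange: d = -19.444 mm → contributes +1 242 415 mm⁴
  web: d = 48.556 mm → contributes +3 702 597 mm⁴
  hole: d = -19.444 mm → contributes −43 777 mm⁴
Total I = 4 901 235 mm⁴.

Ix ≈ 4.90 × 10⁶ mm⁴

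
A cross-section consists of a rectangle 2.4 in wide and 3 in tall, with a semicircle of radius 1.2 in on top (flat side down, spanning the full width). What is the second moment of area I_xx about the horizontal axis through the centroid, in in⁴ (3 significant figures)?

Split into non-overlapping primitives; take the origin at the lower-left of the bounding box.
Rectangular body: 2.4 × 3, A = 7.2 in², y = 1.5 in, Ī = 5.4 in⁴.
Semicircular cap: semicircle r = 1.2, A = 2.2619 in², y = 3.5093 in, Ī = 0.22759 in⁴.
Centroid: ȳ = ΣA·y / ΣA = 1.9803 in.
Transfer each piece to the horizontal axis through the centroid using Ī + A·d² with d = y − 1.9803:
  rectangular body: d = -0.48034 in → contributes +7.0612 in⁴
  semicircular cap: d = 1.529 in → contributes +5.5154 in⁴
Total I = 12.577 in⁴.

I_xx ≈ 12.6 in⁴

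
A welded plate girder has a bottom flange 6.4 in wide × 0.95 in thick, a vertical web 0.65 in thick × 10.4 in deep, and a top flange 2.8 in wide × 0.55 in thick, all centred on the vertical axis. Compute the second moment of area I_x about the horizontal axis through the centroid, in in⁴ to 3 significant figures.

Break the section into simple shapes (no overlaps), measuring from the bottom-left corner of the bounding box.
Bottom plate: 6.4 × 0.95, A = 6.08 in², y = 0.475 in, Ī = 0.45727 in⁴.
Web plate: 0.65 × 10.4, A = 6.76 in², y = 6.15 in, Ī = 60.93 in⁴.
Top plate: 2.8 × 0.55, A = 1.54 in², y = 11.625 in, Ī = 0.038821 in⁴.
Centroid: ȳ = ΣA·y / ΣA = 4.3369 in.
Transfer each piece to the horizontal axis through the centroid using Ī + A·d² with d = y − 4.3369:
  bottom plate: d = -3.8619 in → contributes +91.136 in⁴
  web plate: d = 1.8131 in → contributes +83.153 in⁴
  top plate: d = 7.2881 in → contributes +81.838 in⁴
Total I = 256.13 in⁴.

I_x ≈ 256 in⁴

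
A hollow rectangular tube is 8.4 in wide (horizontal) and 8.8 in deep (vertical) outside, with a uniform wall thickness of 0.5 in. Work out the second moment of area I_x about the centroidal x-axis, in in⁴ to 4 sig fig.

Decompose the section into non-overlapping parts with the origin at the bottom-left of its bounding rectangle.
Outer rectangle: 8.4 × 8.8, A = 73.92 in², y = 4.4 in, Ī = 477.03 in⁴.
Inner void (subtracted): 7.4 × 7.8, A = 57.72 in², y = 4.4 in, Ī = 292.64 in⁴.
By symmetry the centroid is at mid-height, ȳ = 4.4 in.
All pieces are centred on the centroidal x-axis, so I = ΣĪ (holes subtracted) = 184.39 in⁴.

I_x ≈ 184.4 in⁴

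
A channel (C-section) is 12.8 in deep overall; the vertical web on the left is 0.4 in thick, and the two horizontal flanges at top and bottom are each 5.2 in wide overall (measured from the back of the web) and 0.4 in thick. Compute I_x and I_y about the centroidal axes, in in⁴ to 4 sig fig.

Treat the section as a set of non-overlapping primitives; coordinates are from the bounding-box lower-left.
Web: 0.4 × 12.8, A = 5.12 in², y = 6.4 in, Ī = 69.9051 in⁴.
Top flange (beyond web): 4.8 × 0.4, A = 1.92 in², y = 12.6 in, Ī = 0.0256 in⁴.
Bottom flange (beyond web): 4.8 × 0.4, A = 1.92 in², y = 0.2 in, Ī = 0.0256 in⁴.
By symmetry the centroid is at mid-height, ȳ = 6.4 in.
Transfer each piece to the centroidal x-axis using Ī + A·d² with d = y − 6.4:
  web: d = 0 in → contributes +69.9051 in⁴
  top flange (beyond web): d = 6.2 in → contributes +73.8304 in⁴
  bottom flange (beyond web): d = -6.2 in → contributes +73.8304 in⁴
Total I = 217.566 in⁴.
For the y-axis: x̄ = 1.31429 in.
Repeating about the centroidal y-axis gives I_y = 22.2744 in⁴.

I_x ≈ 217.6 in⁴, I_y ≈ 22.27 in⁴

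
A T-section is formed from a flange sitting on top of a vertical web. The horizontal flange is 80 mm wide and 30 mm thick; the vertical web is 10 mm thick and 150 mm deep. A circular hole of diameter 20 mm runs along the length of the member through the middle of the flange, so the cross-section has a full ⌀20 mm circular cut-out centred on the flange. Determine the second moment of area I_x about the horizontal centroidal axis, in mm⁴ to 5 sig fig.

Split into non-overlapping primitives; take the origin at the lower-left of the bounding box.
Flange: 80 × 30, A = 2 400 mm², y = 165 mm, Ī = 180 000 mm⁴.
Web: 10 × 150, A = 1 500 mm², y = 75 mm, Ī = 2 812 500 mm⁴.
Hole (subtracted): ⌀20, A = 314.1593 mm², y = 165 mm, Ī = 7853.982 mm⁴.
Centroid: ȳ = ΣA·y / ΣA = 127.3519 mm.
Transfer each piece to the horizontal centroidal axis using Ī + A·d² with d = y − 127.3519:
  flange: d = 37.64807 mm → contributes +3 581 706 mm⁴
  web: d = -52.35193 mm → contributes +6 923 586 mm⁴
  hole: d = 37.64807 mm → contributes −453136.3 mm⁴
Total I = 10 052 156 mm⁴.

I_x ≈ 1.0052 × 10⁷ mm⁴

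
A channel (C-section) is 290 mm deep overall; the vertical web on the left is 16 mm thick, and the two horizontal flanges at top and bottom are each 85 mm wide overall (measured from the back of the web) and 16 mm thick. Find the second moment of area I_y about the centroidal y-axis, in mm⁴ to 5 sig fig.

I_y ≈ 3.6773 × 10⁶ mm⁴

Split into non-overlapping primitives; take the origin at the lower-left of the bounding box.
Web: 16 × 290, A = 4 640 mm², x = 8 mm, Ī = 98986.67 mm⁴.
Top flange (beyond web): 69 × 16, A = 1 104 mm², x = 50.5 mm, Ī = 438 012 mm⁴.
Bottom flange (beyond web): 69 × 16, A = 1 104 mm², x = 50.5 mm, Ī = 438 012 mm⁴.
Centroid: x̄ = ΣA·x / ΣA = 21.70327 mm.
Transfer each piece to the centroidal y-axis using Ī + A·d² with d = x − 21.70327:
  web: d = -13.70327 mm → contributes +970284.2 mm⁴
  top flange (beyond web): d = 28.79673 mm → contributes +1 353 506 mm⁴
  bottom flange (beyond web): d = 28.79673 mm → contributes +1 353 506 mm⁴
Total I = 3 677 296 mm⁴.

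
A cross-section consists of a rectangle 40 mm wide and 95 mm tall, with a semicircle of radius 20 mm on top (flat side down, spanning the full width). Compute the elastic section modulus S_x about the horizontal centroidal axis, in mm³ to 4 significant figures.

Split into non-overlapping primitives; take the origin at the lower-left of the bounding box.
Rectangular body: 40 × 95, A = 3 800 mm², y = 47.5 mm, Ī = 2 857 917 mm⁴.
Semicircular cap: semicircle r = 20, A = 628.319 mm², y = 103.488 mm, Ī = 17561.1 mm⁴.
Centroid: ȳ = ΣA·y / ΣA = 55.444 mm.
Transfer each piece to the horizontal centroidal axis using Ī + A·d² with d = y − 55.444:
  rectangular body: d = -7.94398 mm → contributes +3 097 722 mm⁴
  semicircular cap: d = 48.0443 mm → contributes +1 467 880 mm⁴
Total I = 4 565 602 mm⁴.
Extreme fibre distance c = 59.556 mm; S = I/c = 76660.6 mm³.

S_x ≈ 7.666 × 10⁴ mm³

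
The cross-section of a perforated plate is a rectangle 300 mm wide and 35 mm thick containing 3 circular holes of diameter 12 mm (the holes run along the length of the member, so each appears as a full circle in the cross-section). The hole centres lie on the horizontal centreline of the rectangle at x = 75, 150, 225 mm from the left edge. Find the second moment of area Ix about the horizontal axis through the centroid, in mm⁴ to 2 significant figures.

Decompose the section into non-overlapping parts with the origin at the bottom-left of its bounding rectangle.
Plate: 300 × 35, A = 10 500 mm², y = 17.5 mm, Ī = 1 071 875 mm⁴.
Hole 1 (subtracted): ⌀12, A = 113.1 mm², y = 17.5 mm, Ī = 1 018 mm⁴.
Hole 2 (subtracted): ⌀12, A = 113.1 mm², y = 17.5 mm, Ī = 1 018 mm⁴.
Hole 3 (subtracted): ⌀12, A = 113.1 mm², y = 17.5 mm, Ī = 1 018 mm⁴.
By symmetry the centroid is at mid-height, ȳ = 17.5 mm.
All pieces are centred on the horizontal axis through the centroid, so I = ΣĪ (holes subtracted) = 1 068 821 mm⁴.

Ix ≈ 1.1 × 10⁶ mm⁴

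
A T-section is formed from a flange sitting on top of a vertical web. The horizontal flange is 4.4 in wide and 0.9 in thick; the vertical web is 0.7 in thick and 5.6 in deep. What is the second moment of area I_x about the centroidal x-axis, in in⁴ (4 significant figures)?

I_x ≈ 31.32 in⁴

Break the section into simple shapes (no overlaps), measuring from the bottom-left corner of the bounding box.
Flange: 4.4 × 0.9, A = 3.96 in², y = 6.05 in, Ī = 0.2673 in⁴.
Web: 0.7 × 5.6, A = 3.92 in², y = 2.8 in, Ī = 10.2443 in⁴.
Centroid: ȳ = ΣA·y / ΣA = 4.43325 in.
Transfer each piece to the centroidal x-axis using Ī + A·d² with d = y − 4.43325:
  flange: d = 1.61675 in → contributes +10.6183 in⁴
  web: d = -1.63325 in → contributes +20.7009 in⁴
Total I = 31.3192 in⁴.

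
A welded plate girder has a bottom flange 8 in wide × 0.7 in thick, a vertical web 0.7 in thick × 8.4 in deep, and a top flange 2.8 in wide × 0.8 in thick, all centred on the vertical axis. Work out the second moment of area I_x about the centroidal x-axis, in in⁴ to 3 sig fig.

Decompose the section into non-overlapping parts with the origin at the bottom-left of its bounding rectangle.
Bottom plate: 8 × 0.7, A = 5.6 in², y = 0.35 in, Ī = 0.22867 in⁴.
Web plate: 0.7 × 8.4, A = 5.88 in², y = 4.9 in, Ī = 34.574 in⁴.
Top plate: 2.8 × 0.8, A = 2.24 in², y = 9.5 in, Ī = 0.11947 in⁴.
Centroid: ȳ = ΣA·y / ΣA = 3.7939 in.
Transfer each piece to the centroidal x-axis using Ī + A·d² with d = y − 3.7939:
  bottom plate: d = -3.4439 in → contributes +66.646 in⁴
  web plate: d = 1.1061 in → contributes +41.769 in⁴
  top plate: d = 5.7061 in → contributes +73.053 in⁴
Total I = 181.47 in⁴.

I_x ≈ 181 in⁴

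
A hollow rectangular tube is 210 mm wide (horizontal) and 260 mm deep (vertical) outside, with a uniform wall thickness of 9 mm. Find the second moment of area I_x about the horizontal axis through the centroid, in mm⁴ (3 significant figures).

Split into non-overlapping primitives; take the origin at the lower-left of the bounding box.
Outer rectangle: 210 × 260, A = 54 600 mm², y = 130 mm, Ī = 307 580 000 mm⁴.
Inner void (subtracted): 192 × 242, A = 46 464 mm², y = 130 mm, Ī = 226 759 808 mm⁴.
By symmetry the centroid is at mid-height, ȳ = 130 mm.
All pieces are centred on the horizontal axis through the centroid, so I = ΣĪ (holes subtracted) = 80 820 192 mm⁴.

I_x ≈ 8.08 × 10⁷ mm⁴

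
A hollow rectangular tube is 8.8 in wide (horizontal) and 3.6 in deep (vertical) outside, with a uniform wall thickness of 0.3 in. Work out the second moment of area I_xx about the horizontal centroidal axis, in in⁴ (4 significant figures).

I_xx ≈ 15.76 in⁴

Split into non-overlapping primitives; take the origin at the lower-left of the bounding box.
Outer rectangle: 8.8 × 3.6, A = 31.68 in², y = 1.8 in, Ī = 34.2144 in⁴.
Inner void (subtracted): 8.2 × 3, A = 24.6 in², y = 1.8 in, Ī = 18.45 in⁴.
By symmetry the centroid is at mid-height, ȳ = 1.8 in.
All pieces are centred on the horizontal centroidal axis, so I = ΣĪ (holes subtracted) = 15.7644 in⁴.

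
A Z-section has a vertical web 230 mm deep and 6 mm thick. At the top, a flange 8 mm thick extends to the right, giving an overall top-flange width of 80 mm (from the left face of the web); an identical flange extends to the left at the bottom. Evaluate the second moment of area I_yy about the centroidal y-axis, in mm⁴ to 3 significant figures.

I_yy ≈ 2.44 × 10⁶ mm⁴

Treat the section as a set of non-overlapping primitives; coordinates are from the bounding-box lower-left.
Web: 6 × 230, A = 1 380 mm², x = 77 mm, Ī = 4 140 mm⁴.
Top flange (beyond web): 74 × 8, A = 592 mm², x = 117 mm, Ī = 270 149 mm⁴.
Bottom flange (beyond web): 74 × 8, A = 592 mm², x = 37 mm, Ī = 270 149 mm⁴.
Centroid: x̄ = ΣA·x / ΣA = 77 mm.
Transfer each piece to the centroidal y-axis using Ī + A·d² with d = x − 77:
  web: d = 0 mm → contributes +4 140 mm⁴
  top flange (beyond web): d = 40 mm → contributes +1 217 349 mm⁴
  bottom flange (beyond web): d = -40 mm → contributes +1 217 349 mm⁴
Total I = 2 438 839 mm⁴.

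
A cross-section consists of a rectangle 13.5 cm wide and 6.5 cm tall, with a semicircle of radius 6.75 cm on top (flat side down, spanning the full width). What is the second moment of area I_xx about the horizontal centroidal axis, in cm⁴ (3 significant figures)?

I_xx ≈ 2010 cm⁴

Split into non-overlapping primitives; take the origin at the lower-left of the bounding box.
Rectangular body: 13.5 × 6.5, A = 87.75 cm², y = 3.25 cm, Ī = 308.95 cm⁴.
Semicircular cap: semicircle r = 6.75, A = 71.569 cm², y = 9.3648 cm, Ī = 227.85 cm⁴.
Centroid: ȳ = ΣA·y / ΣA = 5.9969 cm.
Transfer each piece to the horizontal centroidal axis using Ī + A·d² with d = y − 5.9969:
  rectangular body: d = -2.7469 cm → contributes +971.06 cm⁴
  semicircular cap: d = 3.3679 cm → contributes +1039.6 cm⁴
Total I = 2010.7 cm⁴.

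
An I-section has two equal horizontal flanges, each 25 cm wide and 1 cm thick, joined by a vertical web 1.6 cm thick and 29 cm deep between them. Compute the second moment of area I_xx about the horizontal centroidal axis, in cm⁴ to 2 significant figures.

Break the section into simple shapes (no overlaps), measuring from the bottom-left corner of the bounding box.
Bottom flange: 25 × 1, A = 25 cm², y = 0.5 cm, Ī = 2.083 cm⁴.
Web: 1.6 × 29, A = 46.4 cm², y = 15.5 cm, Ī = 3 252 cm⁴.
Top flange: 25 × 1, A = 25 cm², y = 30.5 cm, Ī = 2.083 cm⁴.
By symmetry the centroid is at mid-height, ȳ = 15.5 cm.
Transfer each piece to the horizontal centroidal axis using Ī + A·d² with d = y − 15.5:
  bottom flange: d = -15 cm → contributes +5 627 cm⁴
  web: d = 0 cm → contributes +3 252 cm⁴
  top flange: d = 15 cm → contributes +5 627 cm⁴
Total I = 14 506 cm⁴.

I_xx ≈ 1.5 × 10⁴ cm⁴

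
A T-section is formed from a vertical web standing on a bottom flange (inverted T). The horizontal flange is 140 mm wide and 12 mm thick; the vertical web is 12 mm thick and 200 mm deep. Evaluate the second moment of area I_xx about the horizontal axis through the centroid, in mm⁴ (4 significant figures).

I_xx ≈ 1.912 × 10⁷ mm⁴

Break the section into simple shapes (no overlaps), measuring from the bottom-left corner of the bounding box.
Flange: 140 × 12, A = 1 680 mm², y = 6 mm, Ī = 20 160 mm⁴.
Web: 12 × 200, A = 2 400 mm², y = 112 mm, Ī = 8 000 000 mm⁴.
Centroid: ȳ = ΣA·y / ΣA = 68.3529 mm.
Transfer each piece to the horizontal axis through the centroid using Ī + A·d² with d = y − 68.3529:
  flange: d = -62.3529 mm → contributes +6 551 814 mm⁴
  web: d = 43.6471 mm → contributes +12 572 158 mm⁴
Total I = 19 123 972 mm⁴.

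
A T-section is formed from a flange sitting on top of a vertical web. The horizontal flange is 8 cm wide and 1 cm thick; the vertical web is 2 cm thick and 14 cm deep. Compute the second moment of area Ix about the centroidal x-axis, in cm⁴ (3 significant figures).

Break the section into simple shapes (no overlaps), measuring from the bottom-left corner of the bounding box.
Flange: 8 × 1, A = 8 cm², y = 14.5 cm, Ī = 0.66667 cm⁴.
Web: 2 × 14, A = 28 cm², y = 7 cm, Ī = 457.33 cm⁴.
Centroid: ȳ = ΣA·y / ΣA = 8.6667 cm.
Transfer each piece to the centroidal x-axis using Ī + A·d² with d = y − 8.6667:
  flange: d = 5.8333 cm → contributes +272.89 cm⁴
  web: d = -1.6667 cm → contributes +535.11 cm⁴
Total I = 808 cm⁴.

Ix ≈ 808 cm⁴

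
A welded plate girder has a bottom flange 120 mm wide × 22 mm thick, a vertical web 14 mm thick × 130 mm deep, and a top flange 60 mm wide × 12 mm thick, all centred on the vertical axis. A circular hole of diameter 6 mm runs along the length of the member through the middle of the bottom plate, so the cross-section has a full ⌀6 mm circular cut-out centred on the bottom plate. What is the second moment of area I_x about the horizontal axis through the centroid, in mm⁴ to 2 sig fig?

I_x ≈ 1.7 × 10⁷ mm⁴

Treat the section as a set of non-overlapping primitives; coordinates are from the bounding-box lower-left.
Bottom plate: 120 × 22, A = 2 640 mm², y = 11 mm, Ī = 106 480 mm⁴.
Web plate: 14 × 130, A = 1 820 mm², y = 87 mm, Ī = 2 563 167 mm⁴.
Top plate: 60 × 12, A = 720 mm², y = 158 mm, Ī = 8 640 mm⁴.
Hole (subtracted): ⌀6, A = 28.27 mm², y = 11 mm, Ī = 63.62 mm⁴.
Centroid: ȳ = ΣA·y / ΣA = 58.39 mm.
Transfer each piece to the horizontal axis through the centroid using Ī + A·d² with d = y − 58.39:
  bottom plate: d = -47.39 mm → contributes +6 036 382 mm⁴
  web plate: d = 28.61 mm → contributes +4 052 496 mm⁴
  top plate: d = 99.61 mm → contributes +7 152 040 mm⁴
  hole: d = -47.39 mm → contributes −63 573 mm⁴
Total I = 17 177 346 mm⁴.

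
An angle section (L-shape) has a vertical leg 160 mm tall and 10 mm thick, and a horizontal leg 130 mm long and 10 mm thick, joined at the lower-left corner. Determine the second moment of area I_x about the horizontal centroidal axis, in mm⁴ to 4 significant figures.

I_x ≈ 7.280 × 10⁶ mm⁴

Decompose the section into non-overlapping parts with the origin at the bottom-left of its bounding rectangle.
Vertical leg: 10 × 160, A = 1 600 mm², y = 80 mm, Ī = 3 413 333 mm⁴.
Horizontal leg (remainder): 120 × 10, A = 1 200 mm², y = 5 mm, Ī = 10 000 mm⁴.
Centroid: ȳ = ΣA·y / ΣA = 47.8571 mm.
Transfer each piece to the horizontal centroidal axis using Ī + A·d² with d = y − 47.8571:
  vertical leg: d = 32.1429 mm → contributes +5 066 395 mm⁴
  horizontal leg (remainder): d = -42.8571 mm → contributes +2 214 082 mm⁴
Total I = 7 280 476 mm⁴.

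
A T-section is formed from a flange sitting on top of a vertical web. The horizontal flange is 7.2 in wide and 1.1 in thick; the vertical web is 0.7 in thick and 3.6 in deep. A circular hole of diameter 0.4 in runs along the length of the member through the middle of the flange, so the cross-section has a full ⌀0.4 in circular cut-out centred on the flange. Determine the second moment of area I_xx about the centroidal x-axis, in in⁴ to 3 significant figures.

Split into non-overlapping primitives; take the origin at the lower-left of the bounding box.
Flange: 7.2 × 1.1, A = 7.92 in², y = 4.15 in, Ī = 0.7986 in⁴.
Web: 0.7 × 3.6, A = 2.52 in², y = 1.8 in, Ī = 2.7216 in⁴.
Hole (subtracted): ⌀0.4, A = 0.12566 in², y = 4.15 in, Ī = 0.0012566 in⁴.
Centroid: ȳ = ΣA·y / ΣA = 3.5758 in.
Transfer each piece to the centroidal x-axis using Ī + A·d² with d = y − 3.5758:
  flange: d = 0.57415 in → contributes +3.4094 in⁴
  web: d = -1.7758 in → contributes +10.669 in⁴
  hole: d = 0.57415 in → contributes −0.042682 in⁴
Total I = 14.036 in⁴.

I_xx ≈ 14.0 in⁴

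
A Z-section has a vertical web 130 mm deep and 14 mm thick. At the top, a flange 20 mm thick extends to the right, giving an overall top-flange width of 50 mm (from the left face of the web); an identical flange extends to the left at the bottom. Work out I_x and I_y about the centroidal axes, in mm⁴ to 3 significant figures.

Split into non-overlapping primitives; take the origin at the lower-left of the bounding box.
Web: 14 × 130, A = 1 820 mm², y = 65 mm, Ī = 2 563 167 mm⁴.
Top flange (beyond web): 36 × 20, A = 720 mm², y = 120 mm, Ī = 24 000 mm⁴.
Bottom flange (beyond web): 36 × 20, A = 720 mm², y = 10 mm, Ī = 24 000 mm⁴.
Centroid: ȳ = ΣA·y / ΣA = 65 mm.
Transfer each piece to the centroidal x-axis using Ī + A·d² with d = y − 65:
  web: d = 0 mm → contributes +2 563 167 mm⁴
  top flange (beyond web): d = 55 mm → contributes +2 202 000 mm⁴
  bottom flange (beyond web): d = -55 mm → contributes +2 202 000 mm⁴
Total I = 6 967 167 mm⁴.
For the y-axis: x̄ = 43 mm.
Repeating about the centroidal y-axis gives I_y = 1 085 247 mm⁴.

I_x ≈ 6.97 × 10⁶ mm⁴, I_y ≈ 1.09 × 10⁶ mm⁴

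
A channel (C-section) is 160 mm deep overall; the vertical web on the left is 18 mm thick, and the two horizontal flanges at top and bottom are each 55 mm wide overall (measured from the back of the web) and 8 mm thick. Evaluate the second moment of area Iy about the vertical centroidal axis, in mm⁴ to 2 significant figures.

Iy ≈ 5.2 × 10⁵ mm⁴

Decompose the section into non-overlapping parts with the origin at the bottom-left of its bounding rectangle.
Web: 18 × 160, A = 2 880 mm², x = 9 mm, Ī = 77 760 mm⁴.
Top flange (beyond web): 37 × 8, A = 296 mm², x = 36.5 mm, Ī = 33 769 mm⁴.
Bottom flange (beyond web): 37 × 8, A = 296 mm², x = 36.5 mm, Ī = 33 769 mm⁴.
Centroid: x̄ = ΣA·x / ΣA = 13.69 mm.
Transfer each piece to the vertical centroidal axis using Ī + A·d² with d = x − 13.69:
  web: d = -4.689 mm → contributes +141 080 mm⁴
  top flange (beyond web): d = 22.81 mm → contributes +187 791 mm⁴
  bottom flange (beyond web): d = 22.81 mm → contributes +187 791 mm⁴
Total I = 516 661 mm⁴.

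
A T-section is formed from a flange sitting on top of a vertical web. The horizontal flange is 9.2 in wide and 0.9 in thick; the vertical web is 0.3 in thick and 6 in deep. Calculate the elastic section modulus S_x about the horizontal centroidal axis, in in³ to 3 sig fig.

S_x ≈ 4.04 in³

Treat the section as a set of non-overlapping primitives; coordinates are from the bounding-box lower-left.
Flange: 9.2 × 0.9, A = 8.28 in², y = 6.45 in, Ī = 0.5589 in⁴.
Web: 0.3 × 6, A = 1.8 in², y = 3 in, Ī = 5.4 in⁴.
Centroid: ȳ = ΣA·y / ΣA = 5.8339 in.
Transfer each piece to the horizontal centroidal axis using Ī + A·d² with d = y − 5.8339:
  flange: d = 0.61607 in → contributes +3.7015 in⁴
  web: d = -2.8339 in → contributes +19.856 in⁴
Total I = 23.558 in⁴.
Extreme fibre distance c = 5.8339 in; S = I/c = 4.038 in³.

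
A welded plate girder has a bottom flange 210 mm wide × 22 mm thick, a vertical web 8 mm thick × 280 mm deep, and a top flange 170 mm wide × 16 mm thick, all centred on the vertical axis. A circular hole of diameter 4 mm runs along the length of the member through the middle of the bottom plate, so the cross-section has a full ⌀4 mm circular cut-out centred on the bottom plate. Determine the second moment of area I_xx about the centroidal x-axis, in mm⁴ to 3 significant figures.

Treat the section as a set of non-overlapping primitives; coordinates are from the bounding-box lower-left.
Bottom plate: 210 × 22, A = 4 620 mm², y = 11 mm, Ī = 186 340 mm⁴.
Web plate: 8 × 280, A = 2 240 mm², y = 162 mm, Ī = 14 634 667 mm⁴.
Top plate: 170 × 16, A = 2 720 mm², y = 310 mm, Ī = 58 027 mm⁴.
Hole (subtracted): ⌀4, A = 12.566 mm², y = 11 mm, Ī = 12.566 mm⁴.
Centroid: ȳ = ΣA·y / ΣA = 131.36 mm.
Transfer each piece to the centroidal x-axis using Ī + A·d² with d = y − 131.36:
  bottom plate: d = -120.36 mm → contributes +67 112 211 mm⁴
  web plate: d = 30.642 mm → contributes +16 737 834 mm⁴
  top plate: d = 178.64 mm → contributes +86 861 002 mm⁴
  hole: d = -120.36 mm → contributes −182 051 mm⁴
Total I = 170 528 997 mm⁴.

I_xx ≈ 1.71 × 10⁸ mm⁴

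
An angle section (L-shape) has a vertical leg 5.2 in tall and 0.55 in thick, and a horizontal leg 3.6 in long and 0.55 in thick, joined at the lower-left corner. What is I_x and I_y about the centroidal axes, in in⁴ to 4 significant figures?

I_x ≈ 12.20 in⁴, I_y ≈ 4.798 in⁴

Treat the section as a set of non-overlapping primitives; coordinates are from the bounding-box lower-left.
Vertical leg: 0.55 × 5.2, A = 2.86 in², y = 2.6 in, Ī = 6.44453 in⁴.
Horizontal leg (remainder): 3.05 × 0.55, A = 1.6775 in², y = 0.275 in, Ī = 0.042287 in⁴.
Centroid: ȳ = ΣA·y / ΣA = 1.74045 in.
Transfer each piece to the centroidal x-axis using Ī + A·d² with d = y − 1.74045:
  vertical leg: d = 0.859545 in → contributes +8.55755 in⁴
  horizontal leg (remainder): d = -1.46545 in → contributes +3.64481 in⁴
Total I = 12.2024 in⁴.
For the y-axis: x̄ = 0.940455 in.
Repeating about the centroidal y-axis gives I_y = 4.79827 in⁴.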